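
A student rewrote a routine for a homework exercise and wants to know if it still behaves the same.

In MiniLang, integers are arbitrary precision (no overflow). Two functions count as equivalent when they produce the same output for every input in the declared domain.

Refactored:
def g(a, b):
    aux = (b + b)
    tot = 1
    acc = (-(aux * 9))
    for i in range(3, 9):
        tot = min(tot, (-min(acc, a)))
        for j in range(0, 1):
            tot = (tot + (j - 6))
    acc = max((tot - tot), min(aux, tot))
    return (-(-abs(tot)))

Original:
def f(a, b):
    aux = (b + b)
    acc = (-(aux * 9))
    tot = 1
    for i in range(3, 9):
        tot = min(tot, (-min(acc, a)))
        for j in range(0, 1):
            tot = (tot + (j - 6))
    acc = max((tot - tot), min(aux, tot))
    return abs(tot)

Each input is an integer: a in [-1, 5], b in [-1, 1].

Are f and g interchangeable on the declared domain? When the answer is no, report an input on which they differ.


Equivalent — the differences include same computation, different form, yet no declared input distinguishes the two.
Spot check at a=1, b=0 — f: aux becomes 0; next acc becomes 0; next tot becomes 1; next at i=3:; next tot becomes 0; next at j=0:; next tot becomes -6; next at i=4:; next tot becomes -6; next at j=0:; next tot becomes -12; next at i=5:; next tot becomes -12; next at j=0:; next tot becomes -18; next at i=6:; next tot becomes -18; next at j=0:; next tot becomes -24; next at i=7:; next tot becomes -24; next at j=0:; next tot becomes -30; next at i=8:; next tot becomes -30; next at j=0:; next tot becomes -36; next acc becomes 0; next final value 36. g: aux becomes 0; next tot becomes 1; next acc becomes 0; next at i=3:; next tot becomes 0; next at j=0:; next tot becomes -6; next at i=4:; next tot becomes -6; next at j=0:; next tot becomes -12; next at i=5:; next tot becomes -12; next at j=0:; next tot becomes -18; next at i=6:; next tot becomes -18; next at j=0:; next tot becomes -24; next at i=7:; next tot becomes -24; next at j=0:; next tot becomes -30; next at i=8:; next tot becomes -30; next at j=0:; next tot becomes -36; next acc becomes 0; next final value 36. Both give 36.
Checked all 21 inputs in the declared domain: the outputs agree on every one.
verdict: equivalent


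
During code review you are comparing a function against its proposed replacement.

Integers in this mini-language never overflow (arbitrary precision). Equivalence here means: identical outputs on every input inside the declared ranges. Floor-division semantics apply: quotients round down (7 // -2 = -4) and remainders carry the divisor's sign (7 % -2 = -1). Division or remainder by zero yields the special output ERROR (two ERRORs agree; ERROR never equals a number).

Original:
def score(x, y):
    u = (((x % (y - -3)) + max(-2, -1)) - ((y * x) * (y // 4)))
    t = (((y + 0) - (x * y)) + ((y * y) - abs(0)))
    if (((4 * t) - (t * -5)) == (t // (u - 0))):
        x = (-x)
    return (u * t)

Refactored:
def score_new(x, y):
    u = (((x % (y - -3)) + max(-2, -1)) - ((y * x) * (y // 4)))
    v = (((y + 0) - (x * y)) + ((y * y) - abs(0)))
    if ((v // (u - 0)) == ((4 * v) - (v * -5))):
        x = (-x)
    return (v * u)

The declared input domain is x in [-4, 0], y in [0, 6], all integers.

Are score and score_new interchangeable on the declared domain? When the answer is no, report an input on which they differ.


Side by side, the visible changes include: local variable names differ.
Spot check at x=-2, y=1 — score: u=1, then t=4, then (((4 * t) - (t * -5)) == (t // (u - 0))) is false, then returns 4. score_new: u=1, then v=4, then ((v // (u - 0)) == ((4 * v) - (v * -5))) is false, then returns 4. Both give 4.
Sweeping the whole domain (35 inputs) finds no disagreement.
verdict: equivalent


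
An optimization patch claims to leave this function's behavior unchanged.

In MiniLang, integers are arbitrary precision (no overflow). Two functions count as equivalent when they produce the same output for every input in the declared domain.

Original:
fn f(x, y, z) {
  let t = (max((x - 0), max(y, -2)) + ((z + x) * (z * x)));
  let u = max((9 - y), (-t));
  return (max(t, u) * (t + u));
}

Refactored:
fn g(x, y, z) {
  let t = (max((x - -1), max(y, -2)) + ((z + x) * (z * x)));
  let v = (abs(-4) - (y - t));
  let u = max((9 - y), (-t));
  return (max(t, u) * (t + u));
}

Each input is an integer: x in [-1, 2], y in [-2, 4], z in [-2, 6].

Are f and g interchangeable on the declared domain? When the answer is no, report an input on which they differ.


There is a counterexample at x=-1, y=-2, z=-2: 44 on one side, 55 on the other.
f: t = -7; u = 11; return 44
g: t = -6; v = 0; u = 11; return 55
verdict: not equivalent; witness: x=-1, y=-2, z=-2


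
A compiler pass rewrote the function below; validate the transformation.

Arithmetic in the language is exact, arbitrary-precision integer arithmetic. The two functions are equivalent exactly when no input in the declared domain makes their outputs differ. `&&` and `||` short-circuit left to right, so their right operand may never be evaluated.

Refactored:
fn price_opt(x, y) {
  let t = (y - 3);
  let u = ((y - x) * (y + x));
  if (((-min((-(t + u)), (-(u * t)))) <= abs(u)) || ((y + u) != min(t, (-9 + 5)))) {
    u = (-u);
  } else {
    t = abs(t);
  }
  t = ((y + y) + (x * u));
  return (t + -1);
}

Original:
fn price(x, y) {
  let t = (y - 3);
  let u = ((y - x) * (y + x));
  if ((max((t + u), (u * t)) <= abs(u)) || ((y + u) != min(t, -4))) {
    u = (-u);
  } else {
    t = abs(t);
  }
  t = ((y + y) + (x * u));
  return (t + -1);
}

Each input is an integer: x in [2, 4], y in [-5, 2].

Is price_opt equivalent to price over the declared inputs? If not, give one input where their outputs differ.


The two versions differ — the changes include arithmetic usage differs, and constant usage differs, and min/max/abs usage differs.
Tracing x=4, y=1: price: t := -2 | u := -15 | ((max((t + u), (u * t)) <= abs(u)) || ((y + u) != min(t, -4))): true | u := 15 | t := 62 | result 61 | price_opt: t := -2 | u := -15 | (((-min((-(t + u)), (-(u * t)))) <= abs(u)) || ((y + u) != min(t, (-9 + 5)))): true | u := 15 | t := 62 | result 61 — matching result 61.
Sweeping the whole domain (24 inputs) finds no disagreement.
verdict: equivalent


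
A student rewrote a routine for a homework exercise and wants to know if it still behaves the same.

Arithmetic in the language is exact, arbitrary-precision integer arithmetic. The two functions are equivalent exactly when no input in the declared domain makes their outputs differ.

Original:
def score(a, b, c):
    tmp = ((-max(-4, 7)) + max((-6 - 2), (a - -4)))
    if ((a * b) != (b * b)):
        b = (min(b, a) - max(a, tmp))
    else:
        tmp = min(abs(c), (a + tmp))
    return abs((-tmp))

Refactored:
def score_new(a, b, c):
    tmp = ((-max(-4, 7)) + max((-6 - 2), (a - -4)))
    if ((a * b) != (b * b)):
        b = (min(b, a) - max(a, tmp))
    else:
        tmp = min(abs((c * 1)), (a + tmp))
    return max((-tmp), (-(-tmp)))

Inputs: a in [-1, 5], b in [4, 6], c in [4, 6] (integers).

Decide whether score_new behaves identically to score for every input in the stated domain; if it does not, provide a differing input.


Equivalent — the differences include min/max/abs usage differs; arithmetic usage differs; constant usage differs, yet no declared input distinguishes the two.
Spot check at a=3, b=5, c=6 — score: tmp := 0 | ((a * b) != (b * b)): true | b := 0 | result 0. score_new: tmp := 0 | ((a * b) != (b * b)): true | b := 0 | result 0. Both give 0.
Across all 63 domain points the two functions coincide.
verdict: equivalent


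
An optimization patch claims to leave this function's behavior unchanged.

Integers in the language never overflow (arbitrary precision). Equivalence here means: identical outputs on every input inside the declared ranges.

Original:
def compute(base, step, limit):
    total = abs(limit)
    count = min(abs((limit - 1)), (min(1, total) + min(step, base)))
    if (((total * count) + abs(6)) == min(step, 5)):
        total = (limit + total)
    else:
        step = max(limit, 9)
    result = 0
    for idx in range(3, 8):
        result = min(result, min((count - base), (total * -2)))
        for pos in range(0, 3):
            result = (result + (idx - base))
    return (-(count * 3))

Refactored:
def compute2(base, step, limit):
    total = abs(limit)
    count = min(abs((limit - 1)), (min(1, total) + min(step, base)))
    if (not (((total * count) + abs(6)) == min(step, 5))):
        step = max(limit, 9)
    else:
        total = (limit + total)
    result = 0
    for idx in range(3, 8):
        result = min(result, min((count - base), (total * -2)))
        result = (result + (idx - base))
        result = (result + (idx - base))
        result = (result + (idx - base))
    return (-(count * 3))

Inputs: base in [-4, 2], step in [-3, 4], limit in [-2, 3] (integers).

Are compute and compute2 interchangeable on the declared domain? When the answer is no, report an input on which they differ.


Comparing the listings, the differences include: loop structure differs, statement counts differ, arithmetic usage differs, local variable names differ, boolean connective usage differs.
As a probe, take base=-2, step=1, limit=-2: compute runs total = 2; count = -1; (((total * count) + abs(6)) == min(step, 5)) -> false; step = 9; result = 0; [idx=3]; result = -4; [pos=0]; result = 1; [pos=1]; result = 6; [pos=2]; result = 11; [idx=4]; result = -4; [pos=0]; result = 2; [pos=1]; result = 8; [pos=2]; result = 14; [idx=5]; result = -4; [pos=0]; result = 3; [pos=1]; result = 10; [pos=2]; result = 17; [idx=6]; result = -4; [pos=0]; result = 4; [pos=1]; result = 12; [pos=2]; result = 20; [idx=7]; result = -4; [pos=0]; result = 5; [pos=1]; result = 14; [pos=2]; result = 23; return 3; compute2 runs total = 2; count = -1; (not (((total * count) + abs(6)) == min(step, 5))) -> true; step = 9; result = 0; [idx=3]; result = -4; result = 1; result = 6; result = 11; [idx=4]; result = -4; result = 2; result = 8; result = 14; [idx=5]; result = -4; result = 3; result = 10; result = 17; [idx=6]; result = -4; result = 4; result = 12; result = 20; [idx=7]; result = -4; result = 5; result = 14; result = 23; return 3; both end at 3.
Sweeping the whole domain (336 inputs) finds no disagreement.
verdict: equivalent


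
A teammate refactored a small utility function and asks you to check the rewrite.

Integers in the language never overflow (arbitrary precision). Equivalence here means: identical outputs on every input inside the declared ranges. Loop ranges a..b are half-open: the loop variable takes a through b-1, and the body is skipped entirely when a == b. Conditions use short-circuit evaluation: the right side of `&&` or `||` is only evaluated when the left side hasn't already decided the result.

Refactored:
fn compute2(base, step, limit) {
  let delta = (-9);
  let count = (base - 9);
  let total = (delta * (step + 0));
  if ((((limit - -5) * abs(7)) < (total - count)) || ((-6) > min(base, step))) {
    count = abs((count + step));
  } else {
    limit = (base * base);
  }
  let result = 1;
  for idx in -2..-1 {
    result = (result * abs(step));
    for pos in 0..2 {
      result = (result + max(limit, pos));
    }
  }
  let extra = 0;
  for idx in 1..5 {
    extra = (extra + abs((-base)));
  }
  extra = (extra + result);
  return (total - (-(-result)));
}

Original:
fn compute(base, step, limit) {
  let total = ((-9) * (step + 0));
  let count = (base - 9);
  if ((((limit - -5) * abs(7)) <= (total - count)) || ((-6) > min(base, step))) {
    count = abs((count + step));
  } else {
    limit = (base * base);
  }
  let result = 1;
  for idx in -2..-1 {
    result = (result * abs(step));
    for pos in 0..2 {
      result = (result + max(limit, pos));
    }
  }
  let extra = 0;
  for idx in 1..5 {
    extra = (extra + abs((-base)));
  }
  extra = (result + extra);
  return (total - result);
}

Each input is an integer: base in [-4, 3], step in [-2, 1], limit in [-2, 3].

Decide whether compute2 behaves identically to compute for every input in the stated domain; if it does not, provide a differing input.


Evaluate both at base=-3, step=-1, limit=-2.
compute: total=9, then count=-12, then ((((limit - -5) * abs(7)) <= (total - count)) || ((-6) > min(base, step))) is true, then count=13, then result=1, then (idx=-2), then result=1, then (pos=0), then result=1, then (pos=1), then result=2, then extra=0, then (idx=1), then extra=3, then (idx=2), then extra=6, then (idx=3), then extra=9, then (idx=4), then extra=12, then extra=14, then returns 7
compute2: delta=-9, then count=-12, then total=9, then ((((limit - -5) * abs(7)) < (total - count)) || ((-6) > min(base, step))) is false, then limit=9, then result=1, then (idx=-2), then result=1, then (pos=0), then result=10, then (pos=1), then result=19, then extra=0, then (idx=1), then extra=3, then (idx=2), then extra=6, then (idx=3), then extra=9, then (idx=4), then extra=12, then extra=31, then returns -10
7 and -10 differ, so these are not the same function on this domain.
verdict: not equivalent; witness: base=-3, step=-1, limit=-2


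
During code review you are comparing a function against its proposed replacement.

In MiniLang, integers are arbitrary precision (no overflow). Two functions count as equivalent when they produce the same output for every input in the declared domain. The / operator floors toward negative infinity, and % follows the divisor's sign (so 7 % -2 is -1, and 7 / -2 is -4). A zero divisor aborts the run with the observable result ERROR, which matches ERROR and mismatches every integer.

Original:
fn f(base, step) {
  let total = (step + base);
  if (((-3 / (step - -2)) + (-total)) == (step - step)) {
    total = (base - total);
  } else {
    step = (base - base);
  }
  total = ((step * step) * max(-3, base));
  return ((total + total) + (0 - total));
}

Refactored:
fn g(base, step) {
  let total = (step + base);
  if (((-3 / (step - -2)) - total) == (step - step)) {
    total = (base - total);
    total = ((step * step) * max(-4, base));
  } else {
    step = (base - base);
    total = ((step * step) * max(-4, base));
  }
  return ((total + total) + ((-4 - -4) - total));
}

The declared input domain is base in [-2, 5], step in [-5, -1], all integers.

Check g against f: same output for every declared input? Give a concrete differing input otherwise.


The edit looks behavioral (`-3` became `-4`), but over these ranges it never changes the outcome.
Spot check at base=1, step=-5 — f: total=-4, then (((-3 / (step - -2)) + (-total)) == (step - step)) is false, then step=0, then total=0, then returns 0. g: total=-4, then (((-3 / (step - -2)) - total) == (step - step)) is false, then step=0, then total=0, then returns 0. Both give 0.
Every one of the 40 inputs gives matching results.
verdict: equivalent


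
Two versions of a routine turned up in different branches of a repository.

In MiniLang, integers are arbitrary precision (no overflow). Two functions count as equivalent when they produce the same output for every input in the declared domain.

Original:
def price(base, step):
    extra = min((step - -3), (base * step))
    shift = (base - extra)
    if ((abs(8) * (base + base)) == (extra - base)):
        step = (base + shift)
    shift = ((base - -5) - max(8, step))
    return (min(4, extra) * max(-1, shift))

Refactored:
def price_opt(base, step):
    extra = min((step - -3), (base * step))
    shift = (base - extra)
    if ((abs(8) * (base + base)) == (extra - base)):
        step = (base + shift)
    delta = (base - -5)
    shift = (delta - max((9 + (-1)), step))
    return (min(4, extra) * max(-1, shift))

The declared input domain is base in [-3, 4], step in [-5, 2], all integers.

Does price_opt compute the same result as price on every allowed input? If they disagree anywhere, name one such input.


The two versions differ — the changes include arithmetic usage differs; also local variable names differ; also constant usage differs; also statement counts differ.
Spot check at base=2, step=-5 — price: extra = -10; shift = 12; ((abs(8) * (base + base)) == (extra - base)) -> false; shift = -1; return 10. price_opt: extra = -10; shift = 12; ((abs(8) * (base + base)) == (extra - base)) -> false; delta = 7; shift = -1; return 10. Both give 10.
Checked all 64 inputs in the declared domain: the outputs agree on every one.
verdict: equivalent


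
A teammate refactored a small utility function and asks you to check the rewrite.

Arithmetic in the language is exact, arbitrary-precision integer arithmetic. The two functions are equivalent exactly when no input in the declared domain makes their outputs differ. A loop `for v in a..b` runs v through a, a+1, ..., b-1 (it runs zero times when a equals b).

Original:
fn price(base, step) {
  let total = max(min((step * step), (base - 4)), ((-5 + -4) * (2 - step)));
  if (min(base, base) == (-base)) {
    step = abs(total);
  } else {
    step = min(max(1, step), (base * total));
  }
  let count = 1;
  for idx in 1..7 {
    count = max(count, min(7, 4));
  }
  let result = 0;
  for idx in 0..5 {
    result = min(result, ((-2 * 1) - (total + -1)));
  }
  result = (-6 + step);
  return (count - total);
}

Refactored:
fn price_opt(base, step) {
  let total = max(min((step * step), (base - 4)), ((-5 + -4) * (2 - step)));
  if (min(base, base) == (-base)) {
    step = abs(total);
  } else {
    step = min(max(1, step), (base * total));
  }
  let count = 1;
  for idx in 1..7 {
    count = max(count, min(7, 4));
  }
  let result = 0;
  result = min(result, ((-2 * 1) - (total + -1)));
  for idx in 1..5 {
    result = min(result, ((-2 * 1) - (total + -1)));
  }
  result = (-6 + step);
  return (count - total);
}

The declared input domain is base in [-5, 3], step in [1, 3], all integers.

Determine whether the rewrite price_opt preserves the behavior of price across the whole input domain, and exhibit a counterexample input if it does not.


Reading the diff, among the changes: statement counts differ; and arithmetic usage differs; and constant usage differs; and loop structure differs; and min/max/abs usage differs.
One worked example (base=-2, step=3) — price: total becomes 9; next (min(base, base) == (-base)) evaluates to false; next step becomes -18; next count becomes 1; next at idx=1:; next count becomes 4; next at idx=2:; next count becomes 4; next at idx=3:; next count becomes 4; next at idx=4:; next count becomes 4; next at idx=5:; next count becomes 4; next at idx=6:; next count becomes 4; next result becomes 0; next at idx=0:; next result becomes -10; next at idx=1:; next result becomes -10; next at idx=2:; next result becomes -10; next at idx=3:; next result becomes -10; next at idx=4:; next result becomes -10; next result becomes -24; next final value -5; price_opt: total becomes 9; next (min(base, base) == (-base)) evaluates to false; next step becomes -18; next count becomes 1; next at idx=1:; next count becomes 4; next at idx=2:; next count becomes 4; next at idx=3:; next count becomes 4; next at idx=4:; next count becomes 4; next at idx=5:; next count becomes 4; next at idx=6:; next count becomes 4; next result becomes 0; next result becomes -10; next at idx=1:; next result becomes -10; next at idx=2:; next result becomes -10; next at idx=3:; next result becomes -10; next at idx=4:; next result becomes -10; next result becomes -24; next final value -5; agreement on -5.
Sweeping the whole domain (27 inputs) finds no disagreement.
verdict: equivalent


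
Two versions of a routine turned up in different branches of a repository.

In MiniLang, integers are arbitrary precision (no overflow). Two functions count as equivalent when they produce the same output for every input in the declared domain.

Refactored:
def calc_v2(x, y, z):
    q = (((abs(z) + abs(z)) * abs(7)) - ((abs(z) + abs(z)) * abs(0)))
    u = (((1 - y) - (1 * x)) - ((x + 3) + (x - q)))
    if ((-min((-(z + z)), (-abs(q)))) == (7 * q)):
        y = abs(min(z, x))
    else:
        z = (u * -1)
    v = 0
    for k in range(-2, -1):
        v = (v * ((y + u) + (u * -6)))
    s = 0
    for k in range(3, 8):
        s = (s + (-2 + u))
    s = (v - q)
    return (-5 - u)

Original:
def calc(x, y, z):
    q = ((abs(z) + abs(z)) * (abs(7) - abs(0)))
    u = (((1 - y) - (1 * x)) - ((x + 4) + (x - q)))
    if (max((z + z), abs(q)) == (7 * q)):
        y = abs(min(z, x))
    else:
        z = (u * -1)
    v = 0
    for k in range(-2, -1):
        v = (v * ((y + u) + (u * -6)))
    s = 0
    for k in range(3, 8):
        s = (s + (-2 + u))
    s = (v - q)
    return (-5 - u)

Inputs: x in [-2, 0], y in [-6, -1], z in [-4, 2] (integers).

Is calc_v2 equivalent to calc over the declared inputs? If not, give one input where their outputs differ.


Take x=-2, y=-6, z=-4.
calc: q becomes 56; next u becomes 65; next (max((z + z), abs(q)) == (7 * q)) evaluates to false; next z becomes -65; next v becomes 0; next at k=-2:; next v becomes 0; next s becomes 0; next at k=3:; next s becomes 63; next at k=4:; next s becomes 126; next at k=5:; next s becomes 189; next at k=6:; next s becomes 252; next at k=7:; next s becomes 315; next s becomes -56; next final value -70
calc_v2: q becomes 56; next u becomes 66; next ((-min((-(z + z)), (-abs(q)))) == (7 * q)) evaluates to false; next z becomes -66; next v becomes 0; next at k=-2:; next v becomes 0; next s becomes 0; next at k=3:; next s becomes 64; next at k=4:; next s becomes 128; next at k=5:; next s becomes 192; next at k=6:; next s becomes 256; next at k=7:; next s becomes 320; next s becomes -56; next final value -71
-70 against -71: the behavior changed.
verdict: not equivalent; witness: x=-2, y=-6, z=-4


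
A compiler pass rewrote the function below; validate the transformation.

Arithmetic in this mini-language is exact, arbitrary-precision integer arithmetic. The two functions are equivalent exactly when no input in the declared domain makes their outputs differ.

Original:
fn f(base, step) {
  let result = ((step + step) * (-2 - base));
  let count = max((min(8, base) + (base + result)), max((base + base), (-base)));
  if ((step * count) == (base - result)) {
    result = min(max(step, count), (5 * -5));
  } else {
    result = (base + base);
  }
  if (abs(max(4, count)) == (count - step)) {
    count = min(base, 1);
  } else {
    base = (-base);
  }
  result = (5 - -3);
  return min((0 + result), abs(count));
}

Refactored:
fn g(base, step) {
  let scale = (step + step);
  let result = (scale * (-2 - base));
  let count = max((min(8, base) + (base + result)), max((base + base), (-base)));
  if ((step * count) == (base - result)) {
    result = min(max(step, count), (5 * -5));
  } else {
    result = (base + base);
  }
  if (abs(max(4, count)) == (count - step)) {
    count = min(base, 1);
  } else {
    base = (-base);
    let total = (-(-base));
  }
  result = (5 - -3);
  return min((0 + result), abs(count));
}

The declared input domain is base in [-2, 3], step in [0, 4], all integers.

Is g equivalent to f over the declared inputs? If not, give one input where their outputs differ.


Side by side, the visible changes include: statement counts differ, local variable names differ.
Tracing base=0, step=3: f: result = -12; count = 0; ((step * count) == (base - result)) -> false; result = 0; (abs(max(4, count)) == (count - step)) -> false; base = 0; result = 8; return 0 | g: scale = 6; result = -12; count = 0; ((step * count) == (base - result)) -> false; result = 0; (abs(max(4, count)) == (count - step)) -> false; base = 0; total = 0; result = 8; return 0 — matching result 0.
Sweeping the whole domain (30 inputs) finds no disagreement.
verdict: equivalent


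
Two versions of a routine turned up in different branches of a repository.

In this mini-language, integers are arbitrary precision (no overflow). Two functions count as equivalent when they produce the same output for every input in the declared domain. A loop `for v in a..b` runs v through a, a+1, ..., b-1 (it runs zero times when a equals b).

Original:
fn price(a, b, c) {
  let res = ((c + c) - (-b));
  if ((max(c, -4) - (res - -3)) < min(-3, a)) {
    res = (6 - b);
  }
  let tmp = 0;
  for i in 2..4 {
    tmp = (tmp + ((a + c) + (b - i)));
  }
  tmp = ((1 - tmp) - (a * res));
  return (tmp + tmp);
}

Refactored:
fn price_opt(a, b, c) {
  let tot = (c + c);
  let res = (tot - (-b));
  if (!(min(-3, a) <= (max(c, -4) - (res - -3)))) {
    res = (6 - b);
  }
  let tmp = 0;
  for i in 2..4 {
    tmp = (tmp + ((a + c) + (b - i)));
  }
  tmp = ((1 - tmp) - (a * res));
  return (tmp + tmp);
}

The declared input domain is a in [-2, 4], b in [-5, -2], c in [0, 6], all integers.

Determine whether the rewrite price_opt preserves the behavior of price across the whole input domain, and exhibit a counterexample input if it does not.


This is a faithful refactor — comparison usage differs, plus statement counts differ, plus boolean connective usage differs, plus local variable names differ, but the computed results match everywhere.
Spot check at a=3, b=-3, c=4 — price: res = 5; ((max(c, -4) - (res - -3)) < min(-3, a)) -> true; res = 9; tmp = 0; [i=2]; tmp = 2; [i=3]; tmp = 3; tmp = -29; return -58. price_opt: tot = 8; res = 5; (!(min(-3, a) <= (max(c, -4) - (res - -3)))) -> true; res = 9; tmp = 0; [i=2]; tmp = 2; [i=3]; tmp = 3; tmp = -29; return -58. Both give -58.
An exhaustive pass over the 196 declared inputs shows identical outputs.
verdict: equivalent


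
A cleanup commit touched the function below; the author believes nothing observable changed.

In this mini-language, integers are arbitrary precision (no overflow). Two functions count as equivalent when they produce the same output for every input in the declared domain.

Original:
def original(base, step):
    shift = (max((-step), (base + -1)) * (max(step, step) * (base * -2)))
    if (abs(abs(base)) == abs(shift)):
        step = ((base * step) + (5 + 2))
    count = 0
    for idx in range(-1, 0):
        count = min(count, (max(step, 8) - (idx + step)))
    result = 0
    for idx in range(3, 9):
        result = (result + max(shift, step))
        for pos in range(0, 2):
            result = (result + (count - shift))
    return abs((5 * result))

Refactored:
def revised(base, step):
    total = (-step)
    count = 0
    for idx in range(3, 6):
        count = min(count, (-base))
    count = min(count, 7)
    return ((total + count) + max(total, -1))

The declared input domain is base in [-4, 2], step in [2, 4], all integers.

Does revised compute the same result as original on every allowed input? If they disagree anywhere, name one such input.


Run the pair on base=-4, step=2.
original: shift=-32, then (abs(abs(base)) == abs(shift)) is false, then count=0, then (idx=-1), then count=0, then result=0, then (idx=3), then result=2, then (pos=0), then result=34, then (pos=1), then result=66, then (idx=4), then result=68, then (pos=0), then result=100, then (pos=1), then result=132, then (idx=5), then result=134, then (pos=0), then result=166, then (pos=1), then result=198, then (idx=6), then result=200, then (pos=0), then result=232, then (pos=1), then result=264, then (idx=7), then result=266, then (pos=0), then result=298, then (pos=1), then result=330, then (idx=8), then result=332, then (pos=0), then result=364, then (pos=1), then result=396, then returns 1980
revised: total=-2, then count=0, then (idx=3), then count=0, then (idx=4), then count=0, then (idx=5), then count=0, then count=0, then returns -3
1980 != -3, so the rewrite changes behavior.
verdict: not equivalent; witness: base=-4, step=2


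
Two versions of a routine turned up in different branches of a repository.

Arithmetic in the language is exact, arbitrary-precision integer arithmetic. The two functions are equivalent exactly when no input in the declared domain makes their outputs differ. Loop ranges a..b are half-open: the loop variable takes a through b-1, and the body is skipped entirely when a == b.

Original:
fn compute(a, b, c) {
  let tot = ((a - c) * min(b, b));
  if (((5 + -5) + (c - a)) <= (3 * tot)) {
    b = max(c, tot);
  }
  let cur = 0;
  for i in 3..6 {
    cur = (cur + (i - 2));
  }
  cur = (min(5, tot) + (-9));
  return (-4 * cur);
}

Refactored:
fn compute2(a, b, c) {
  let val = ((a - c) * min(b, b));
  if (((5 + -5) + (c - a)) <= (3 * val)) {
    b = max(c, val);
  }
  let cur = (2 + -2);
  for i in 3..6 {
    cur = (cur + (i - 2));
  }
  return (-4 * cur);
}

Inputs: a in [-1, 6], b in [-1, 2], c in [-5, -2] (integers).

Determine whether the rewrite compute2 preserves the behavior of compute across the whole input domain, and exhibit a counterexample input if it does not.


Run the pair on a=-1, b=-1, c=-5.
compute: tot becomes -4; next (((5 + -5) + (c - a)) <= (3 * tot)) evaluates to false; next cur becomes 0; next at i=3:; next cur becomes 1; next at i=4:; next cur becomes 3; next at i=5:; next cur becomes 6; next cur becomes -13; next final value 52
compute2: val becomes -4; next (((5 + -5) + (c - a)) <= (3 * val)) evaluates to false; next cur becomes 0; next at i=3:; next cur becomes 1; next at i=4:; next cur becomes 3; next at i=5:; next cur becomes 6; next final value -24
52 against -24: the behavior changed.
verdict: not equivalent; witness: a=-1, b=-1, c=-5


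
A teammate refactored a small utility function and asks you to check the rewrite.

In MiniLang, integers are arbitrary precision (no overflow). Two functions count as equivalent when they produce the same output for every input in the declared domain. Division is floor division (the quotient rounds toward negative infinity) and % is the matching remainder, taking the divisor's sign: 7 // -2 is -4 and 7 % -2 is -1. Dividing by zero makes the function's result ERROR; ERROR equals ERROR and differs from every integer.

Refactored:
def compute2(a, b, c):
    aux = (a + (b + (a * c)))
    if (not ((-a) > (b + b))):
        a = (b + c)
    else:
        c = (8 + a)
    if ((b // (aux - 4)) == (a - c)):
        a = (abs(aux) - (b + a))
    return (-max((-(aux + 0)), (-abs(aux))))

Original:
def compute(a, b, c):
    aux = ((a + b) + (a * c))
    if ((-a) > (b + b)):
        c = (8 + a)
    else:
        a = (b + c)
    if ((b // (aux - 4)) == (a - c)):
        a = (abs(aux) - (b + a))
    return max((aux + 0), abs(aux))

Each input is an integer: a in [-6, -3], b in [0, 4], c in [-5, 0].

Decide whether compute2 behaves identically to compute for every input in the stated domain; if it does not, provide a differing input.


On input a=-6, b=0, c=0, compute returns 6 while compute2 returns -6.
verdict: not equivalent; witness: a=-6, b=0, c=0


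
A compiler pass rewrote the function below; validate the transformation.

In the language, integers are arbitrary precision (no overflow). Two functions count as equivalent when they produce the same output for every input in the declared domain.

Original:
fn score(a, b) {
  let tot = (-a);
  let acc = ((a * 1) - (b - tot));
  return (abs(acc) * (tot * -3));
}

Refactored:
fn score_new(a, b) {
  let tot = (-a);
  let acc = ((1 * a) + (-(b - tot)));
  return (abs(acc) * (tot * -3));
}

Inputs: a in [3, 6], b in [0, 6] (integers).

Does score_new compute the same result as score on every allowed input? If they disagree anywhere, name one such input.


Changes here: arithmetic usage differs; the full 28-point sweep finds no disagreement.
verdict: equivalent


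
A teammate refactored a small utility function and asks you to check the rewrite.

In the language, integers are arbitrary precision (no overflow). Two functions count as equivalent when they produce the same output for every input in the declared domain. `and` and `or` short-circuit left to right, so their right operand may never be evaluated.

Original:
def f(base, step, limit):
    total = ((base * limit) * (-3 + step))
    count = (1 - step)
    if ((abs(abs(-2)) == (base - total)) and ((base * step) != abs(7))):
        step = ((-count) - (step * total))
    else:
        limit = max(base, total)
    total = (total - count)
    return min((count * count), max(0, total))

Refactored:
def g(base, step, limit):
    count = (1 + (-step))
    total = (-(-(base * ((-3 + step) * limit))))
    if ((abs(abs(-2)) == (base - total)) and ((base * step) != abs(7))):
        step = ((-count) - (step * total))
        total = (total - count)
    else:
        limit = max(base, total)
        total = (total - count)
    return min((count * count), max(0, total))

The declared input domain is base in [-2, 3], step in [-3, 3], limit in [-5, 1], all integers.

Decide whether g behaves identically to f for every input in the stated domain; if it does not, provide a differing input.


The two are interchangeable: arithmetic usage differs, and statement counts differ, and every declared input agrees.
As a probe, take base=3, step=1, limit=-3: f runs total becomes 18; next count becomes 0; next ((abs(abs(-2)) == (base - total)) and ((base * step) != abs(7))) evaluates to false; next limit becomes 18; next total becomes 18; next final value 0; g runs count becomes 0; next total becomes 18; next ((abs(abs(-2)) == (base - total)) and ((base * step) != abs(7))) evaluates to false; next limit becomes 18; next total becomes 18; next final value 0; both end at 0.
Across all 294 domain points the two functions coincide.
verdict: equivalent


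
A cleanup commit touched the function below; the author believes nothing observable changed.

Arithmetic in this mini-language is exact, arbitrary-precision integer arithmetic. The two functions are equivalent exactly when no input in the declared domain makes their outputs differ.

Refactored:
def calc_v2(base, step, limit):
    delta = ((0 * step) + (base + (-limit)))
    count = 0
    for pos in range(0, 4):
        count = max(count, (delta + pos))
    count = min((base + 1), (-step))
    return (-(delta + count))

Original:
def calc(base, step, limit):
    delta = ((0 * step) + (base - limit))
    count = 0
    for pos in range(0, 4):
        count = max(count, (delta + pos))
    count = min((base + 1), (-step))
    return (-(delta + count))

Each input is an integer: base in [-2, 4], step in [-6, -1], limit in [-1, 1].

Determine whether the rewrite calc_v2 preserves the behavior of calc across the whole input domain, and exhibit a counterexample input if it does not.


Changes here: arithmetic usage differs; the full 126-point sweep finds no disagreement.
verdict: equivalent


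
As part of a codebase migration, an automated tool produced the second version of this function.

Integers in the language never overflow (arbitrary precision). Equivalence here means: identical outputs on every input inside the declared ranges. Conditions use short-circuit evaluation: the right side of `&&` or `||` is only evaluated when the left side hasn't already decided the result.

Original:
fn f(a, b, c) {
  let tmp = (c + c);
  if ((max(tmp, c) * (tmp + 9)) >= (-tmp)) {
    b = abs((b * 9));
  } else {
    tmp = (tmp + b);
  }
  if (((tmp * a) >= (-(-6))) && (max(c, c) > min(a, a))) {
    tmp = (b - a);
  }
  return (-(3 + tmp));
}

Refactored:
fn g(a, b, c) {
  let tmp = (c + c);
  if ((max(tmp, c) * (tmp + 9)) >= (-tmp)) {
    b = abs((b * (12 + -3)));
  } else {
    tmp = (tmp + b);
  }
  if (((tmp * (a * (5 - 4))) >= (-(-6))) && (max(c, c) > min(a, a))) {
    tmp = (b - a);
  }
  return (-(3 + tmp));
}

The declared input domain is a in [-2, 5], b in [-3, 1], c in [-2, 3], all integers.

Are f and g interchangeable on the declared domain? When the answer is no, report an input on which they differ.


Equivalent — the differences include arithmetic usage differs, and constant usage differs, yet no declared input distinguishes the two.
One worked example (a=3, b=-2, c=-2) — f: tmp becomes -4; next ((max(tmp, c) * (tmp + 9)) >= (-tmp)) evaluates to false; next tmp becomes -6; next (((tmp * a) >= (-(-6))) && (max(c, c) > min(a, a))) evaluates to false; next final value 3; g: tmp becomes -4; next ((max(tmp, c) * (tmp + 9)) >= (-tmp)) evaluates to false; next tmp becomes -6; next (((tmp * (a * (5 - 4))) >= (-(-6))) && (max(c, c) > min(a, a))) evaluates to false; next final value 3; agreement on 3.
Every one of the 240 inputs gives matching results.
verdict: equivalent


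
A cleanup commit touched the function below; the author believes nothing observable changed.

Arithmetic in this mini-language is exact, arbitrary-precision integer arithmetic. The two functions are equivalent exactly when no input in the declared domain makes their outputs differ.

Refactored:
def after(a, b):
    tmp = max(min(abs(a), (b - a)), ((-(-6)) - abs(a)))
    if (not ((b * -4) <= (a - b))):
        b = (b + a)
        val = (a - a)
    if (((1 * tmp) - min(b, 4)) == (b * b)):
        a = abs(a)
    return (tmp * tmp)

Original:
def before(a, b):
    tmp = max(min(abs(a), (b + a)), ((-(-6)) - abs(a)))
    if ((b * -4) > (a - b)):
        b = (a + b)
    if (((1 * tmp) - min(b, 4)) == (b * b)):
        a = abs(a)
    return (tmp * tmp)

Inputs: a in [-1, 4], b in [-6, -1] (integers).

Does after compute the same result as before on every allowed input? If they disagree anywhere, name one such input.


Input a=4, b=-1: 9 from before versus 4 from after.
verdict: not equivalent; witness: a=4, b=-1


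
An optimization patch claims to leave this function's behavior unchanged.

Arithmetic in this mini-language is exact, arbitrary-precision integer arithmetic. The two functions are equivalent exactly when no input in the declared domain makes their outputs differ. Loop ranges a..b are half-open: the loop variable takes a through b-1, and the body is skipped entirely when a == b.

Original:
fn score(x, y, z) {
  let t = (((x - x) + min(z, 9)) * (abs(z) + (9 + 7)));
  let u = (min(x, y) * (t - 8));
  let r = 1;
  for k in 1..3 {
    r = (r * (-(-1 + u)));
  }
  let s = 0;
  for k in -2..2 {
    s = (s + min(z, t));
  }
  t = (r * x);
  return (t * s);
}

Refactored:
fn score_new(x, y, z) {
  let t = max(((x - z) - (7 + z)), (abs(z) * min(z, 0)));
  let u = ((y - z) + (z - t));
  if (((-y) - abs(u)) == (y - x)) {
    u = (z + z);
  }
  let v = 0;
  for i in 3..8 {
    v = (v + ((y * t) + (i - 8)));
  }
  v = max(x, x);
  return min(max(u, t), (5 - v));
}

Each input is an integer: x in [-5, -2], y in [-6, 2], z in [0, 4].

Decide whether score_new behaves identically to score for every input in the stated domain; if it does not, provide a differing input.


Try x=-5, y=-6, z=1.
score: t := 17 | u := -54 | r := 1 | iter k=1: | r := 55 | iter k=2: | r := 3025 | s := 0 | iter k=-2: | s := 1 | iter k=-1: | s := 2 | iter k=0: | s := 3 | iter k=1: | s := 4 | t := -15125 | result -60500
score_new: t := 0 | u := -6 | (((-y) - abs(u)) == (y - x)): false | v := 0 | iter i=3: | v := -5 | iter i=4: | v := -9 | iter i=5: | v := -12 | iter i=6: | v := -14 | iter i=7: | v := -15 | v := -5 | result 0
-60500 against 0: the behavior changed.
verdict: not equivalent; witness: x=-5, y=-6, z=1


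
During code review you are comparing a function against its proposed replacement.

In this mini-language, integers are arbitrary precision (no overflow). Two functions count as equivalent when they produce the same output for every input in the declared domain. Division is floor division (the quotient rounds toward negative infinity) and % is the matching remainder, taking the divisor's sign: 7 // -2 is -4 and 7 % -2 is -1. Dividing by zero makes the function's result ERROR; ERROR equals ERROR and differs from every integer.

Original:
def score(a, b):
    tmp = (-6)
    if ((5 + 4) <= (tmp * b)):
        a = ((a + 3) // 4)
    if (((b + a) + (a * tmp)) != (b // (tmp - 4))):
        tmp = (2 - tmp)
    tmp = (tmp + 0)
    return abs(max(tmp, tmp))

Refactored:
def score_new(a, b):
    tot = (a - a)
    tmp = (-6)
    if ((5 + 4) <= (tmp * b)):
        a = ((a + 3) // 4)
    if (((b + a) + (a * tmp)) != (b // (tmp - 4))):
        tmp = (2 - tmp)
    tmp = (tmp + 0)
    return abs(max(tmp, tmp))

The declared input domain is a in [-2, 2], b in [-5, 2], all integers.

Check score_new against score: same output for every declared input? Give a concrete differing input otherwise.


Changes here: arithmetic usage differs; and statement counts differ; and local variable names differ; the full 40-point sweep finds no disagreement.
verdict: equivalent


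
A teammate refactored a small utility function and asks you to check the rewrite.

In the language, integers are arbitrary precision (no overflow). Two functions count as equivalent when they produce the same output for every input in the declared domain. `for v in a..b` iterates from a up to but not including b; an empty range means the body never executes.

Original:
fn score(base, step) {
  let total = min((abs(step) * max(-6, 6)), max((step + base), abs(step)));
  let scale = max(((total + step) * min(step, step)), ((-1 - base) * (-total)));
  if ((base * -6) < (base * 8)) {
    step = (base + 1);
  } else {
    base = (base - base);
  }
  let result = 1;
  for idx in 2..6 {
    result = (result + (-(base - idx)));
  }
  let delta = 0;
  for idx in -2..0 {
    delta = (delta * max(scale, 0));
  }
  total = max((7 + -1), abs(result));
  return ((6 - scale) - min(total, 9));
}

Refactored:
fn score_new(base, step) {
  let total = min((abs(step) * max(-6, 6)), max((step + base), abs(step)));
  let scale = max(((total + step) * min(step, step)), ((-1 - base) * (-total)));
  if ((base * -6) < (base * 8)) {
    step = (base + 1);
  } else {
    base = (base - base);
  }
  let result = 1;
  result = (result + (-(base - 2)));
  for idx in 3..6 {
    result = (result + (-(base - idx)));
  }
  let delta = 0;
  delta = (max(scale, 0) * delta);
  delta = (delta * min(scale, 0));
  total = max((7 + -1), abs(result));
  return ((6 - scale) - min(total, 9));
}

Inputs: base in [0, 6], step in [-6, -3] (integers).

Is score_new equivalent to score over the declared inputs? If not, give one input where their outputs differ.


Equivalent. The suspicious edit (`max(scale, 0)` became `min(scale, 0)`) never changes the result for any input inside the declared domain.
Sweeping the whole domain (28 inputs) finds no disagreement.
As a probe, take base=1, step=-4: score runs total := 4 | scale := 8 | ((base * -6) < (base * 8)): true | step := 2 | result := 1 | iter idx=2: | result := 2 | iter idx=3: | result := 4 | iter idx=4: | result := 7 | iter idx=5: | result := 11 | delta := 0 | iter idx=-2: | delta := 0 | iter idx=-1: | delta := 0 | total := 11 | result -11; score_new runs total := 4 | scale := 8 | ((base * -6) < (base * 8)): true | step := 2 | result := 1 | result := 2 | iter idx=3: | result := 4 | iter idx=4: | result := 7 | iter idx=5: | result := 11 | delta := 0 | delta := 0 | delta := 0 | total := 11 | result -11; both end at -11.
verdict: equivalent
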